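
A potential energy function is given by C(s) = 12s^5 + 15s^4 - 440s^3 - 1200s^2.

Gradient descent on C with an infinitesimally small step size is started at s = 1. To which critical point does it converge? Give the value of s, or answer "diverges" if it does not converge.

C'(s) = 60s(s - 5)(s + 2)(s + 4), so C'(1) = -3600.
Gradient descent moves in the -C' direction, i.e. s is increasing.
The nearest critical point in that direction is s = 5, where C'' = 18900 > 0 (a local minimum). The iterate converges there.

5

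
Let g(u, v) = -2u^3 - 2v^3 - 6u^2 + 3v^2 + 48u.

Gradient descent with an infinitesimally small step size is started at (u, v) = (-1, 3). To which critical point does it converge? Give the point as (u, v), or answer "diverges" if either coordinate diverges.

g is separable, so gradient descent decouples: u follows -∂g/∂u, v follows -∂g/∂v.
∂g/∂u = -6(u - 2)(u + 4); at u=-1 this is 54, so u decreases.
∂g/∂v = -6v(v - 1); at v=3 this is -36, so v increases.
The v-coordinate has no critical point in that direction and runs off to infinity.

diverges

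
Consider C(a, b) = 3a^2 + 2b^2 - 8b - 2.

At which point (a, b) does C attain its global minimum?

(0, 2)

C(a,b) separates as P(a) + Q(b) − 2, so its minimum is min P + min Q − 2.
P'(a) = 6a vanishes at a ∈ {0}; Q'(b) = 4b - 8 vanishes at b ∈ {2}.
Local minima of P (where P''>0): P(0)=0. Local minima of Q: Q(2)=-8.
So the global minimum of C is P(0) + Q(2) − 2 = 0 − 8 − 2 = -10, attained at (0, 2).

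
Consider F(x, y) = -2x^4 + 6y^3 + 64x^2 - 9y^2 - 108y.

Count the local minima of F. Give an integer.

F separates as a function of x plus a function of y, so ∇F=0 decouples.
∂F/∂x = -8x(x - 4)(x + 4) = 0 at x ∈ {-4, 0, 4}; ∂F/∂y = 18(y - 3)(y + 2) = 0 at y ∈ {-2, 3}.
The Hessian is diagonal: diag(F_xx, F_yy). Second derivatives: F_xx(-4)=-256, F_xx(0)=128, F_xx(4)=-256; F_yy(-2)=-90, F_yy(3)=90.
Local minima occur where both diagonal entries positive: (0, 3). Count: 1.

1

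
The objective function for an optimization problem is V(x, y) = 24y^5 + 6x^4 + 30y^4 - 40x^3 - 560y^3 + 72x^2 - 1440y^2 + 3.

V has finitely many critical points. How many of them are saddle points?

V separates as a function of x plus a function of y, so ∇V=0 decouples.
∂V/∂x = 24x(x - 3)(x - 2) = 0 at x ∈ {0, 2, 3}; ∂V/∂y = 120y(y - 4)(y + 2)(y + 3) = 0 at y ∈ {-3, -2, 0, 4}.
The Hessian is diagonal: diag(V_xx, V_yy). Second derivatives: V_xx(0)=144, V_xx(2)=-48, V_xx(3)=72; V_yy(-3)=-2520, V_yy(-2)=1440, V_yy(0)=-2880, V_yy(4)=20160.
Saddle points occur where the two diagonal entries have opposite signs: (0, -3), (0, 0), (2, -2), (2, 4), (3, -3), (3, 0). Count: 6.

6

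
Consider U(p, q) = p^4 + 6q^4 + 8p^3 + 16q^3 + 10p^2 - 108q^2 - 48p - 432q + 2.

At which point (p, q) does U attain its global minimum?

(1, 3)

U(p,q) separates as A(p) + B(q) + 2, so its minimum is min A + min B + 2.
A'(p) = 4(p - 1)(p + 3)(p + 4) vanishes at p ∈ {-4, -3, 1}; B'(q) = 24(q - 3)(q + 2)(q + 3) vanishes at q ∈ {-3, -2, 3}.
Local minima of A (where A''>0): A(-4)=96, A(1)=-29. Local minima of B: B(-3)=378, B(3)=-1350.
So the global minimum of U is A(1) + B(3) + 2 = -29 − 1350 + 2 = -1377, attained at (1, 3).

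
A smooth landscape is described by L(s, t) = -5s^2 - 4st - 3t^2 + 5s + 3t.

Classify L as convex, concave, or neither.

L is quadratic, so its Hessian is the constant matrix H = [[-10, -4], [-4, -6]].
det(H) = 44, tr(H) = -16.
det(H) > 0 and tr(H) < 0, so H is negative definite everywhere: concave.

concave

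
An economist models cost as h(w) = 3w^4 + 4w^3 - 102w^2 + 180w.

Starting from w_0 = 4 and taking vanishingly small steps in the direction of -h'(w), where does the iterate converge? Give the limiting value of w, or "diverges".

h'(w) = 12(w - 3)(w - 1)(w + 5), so h'(4) = 324.
Gradient descent moves in the -h' direction, i.e. w is decreasing.
The nearest critical point in that direction is w = 3, where h'' = 192 > 0 (a local minimum). The iterate converges there.

3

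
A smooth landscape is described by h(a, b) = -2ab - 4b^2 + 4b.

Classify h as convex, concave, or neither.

neither

h is quadratic, so its Hessian is the constant matrix H = [[0, -2], [-2, -8]].
det(H) = -4, tr(H) = -8.
det(H) < 0, so H is indefinite: neither convex nor concave.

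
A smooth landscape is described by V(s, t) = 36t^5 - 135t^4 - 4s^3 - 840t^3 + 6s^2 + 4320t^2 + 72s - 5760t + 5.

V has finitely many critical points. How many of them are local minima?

2

V separates as a function of s plus a function of t, so ∇V=0 decouples.
∂V/∂s = -12(s - 3)(s + 2) = 0 at s ∈ {-2, 3}; ∂V/∂t = 180(t - 4)(t - 2)(t - 1)(t + 4) = 0 at t ∈ {-4, 1, 2, 4}.
The Hessian is diagonal: diag(V_ss, V_tt). Second derivatives: V_ss(-2)=60, V_ss(3)=-60; V_tt(-4)=-43200, V_tt(1)=2700, V_tt(2)=-2160, V_tt(4)=8640.
Local minima occur where both diagonal entries positive: (-2, 1), (-2, 4). Count: 2.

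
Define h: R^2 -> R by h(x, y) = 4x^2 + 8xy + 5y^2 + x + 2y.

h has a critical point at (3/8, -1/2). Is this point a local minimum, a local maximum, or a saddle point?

The Hessian of h is constant: H = [[8, 8], [8, 10]].
det(H) = 8·10 − 8² = 16.
det(H) > 0 and tr(H) = 18 > 0, so H is positive definite and the point is a local minimum.

local minimum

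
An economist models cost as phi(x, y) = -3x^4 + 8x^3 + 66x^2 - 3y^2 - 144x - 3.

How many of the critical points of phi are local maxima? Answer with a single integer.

2

phi separates as a function of x plus a function of y, so ∇phi=0 decouples.
∂phi/∂x = -12(x - 4)(x - 1)(x + 3) = 0 at x ∈ {-3, 1, 4}; ∂phi/∂y = -6y = 0 at y ∈ {0}.
The Hessian is diagonal: diag(phi_xx, phi_yy). Second derivatives: phi_xx(-3)=-336, phi_xx(1)=144, phi_xx(4)=-252; phi_yy(0)=-6.
Local maxima occur where both diagonal entries negative: (-3, 0), (4, 0). Count: 2.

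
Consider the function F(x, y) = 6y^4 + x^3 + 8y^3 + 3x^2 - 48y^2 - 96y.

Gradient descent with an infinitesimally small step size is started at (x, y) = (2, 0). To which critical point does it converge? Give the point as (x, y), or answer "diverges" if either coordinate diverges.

(0, 2)

F is separable, so gradient descent decouples: x follows -∂F/∂x, y follows -∂F/∂y.
∂F/∂x = 3x(x + 2); at x=2 this is 24, so x decreases.
∂F/∂y = 24(y - 2)(y + 1)(y + 2); at y=0 this is -96, so y increases.
x converges to its nearest critical value 0 (a local min of the x-part); y converges to 2. The iterate converges to (0, 2).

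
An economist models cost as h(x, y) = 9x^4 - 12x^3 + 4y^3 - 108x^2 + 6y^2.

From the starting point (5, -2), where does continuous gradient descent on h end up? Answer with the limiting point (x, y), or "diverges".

h is separable, so gradient descent decouples: x follows -∂h/∂x, y follows -∂h/∂y.
∂h/∂x = 36x(x - 3)(x + 2); at x=5 this is 2520, so x decreases.
∂h/∂y = 12y(y + 1); at y=-2 this is 24, so y decreases.
The y-coordinate has no critical point in that direction and runs off to infinity.

diverges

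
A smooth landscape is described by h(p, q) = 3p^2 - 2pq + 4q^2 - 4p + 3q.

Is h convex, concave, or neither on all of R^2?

convex

h is quadratic, so its Hessian is the constant matrix H = [[6, -2], [-2, 8]].
det(H) = 44, tr(H) = 14.
det(H) > 0 and tr(H) > 0, so H is positive definite everywhere: convex.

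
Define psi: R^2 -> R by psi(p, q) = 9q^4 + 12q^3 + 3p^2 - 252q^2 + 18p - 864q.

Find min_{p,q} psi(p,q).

psi(p,q) separates as A(p) + B(q), so its minimum is min A + min B.
A'(p) = 6p + 18 vanishes at p ∈ {-3}; B'(q) = 36(q - 4)(q + 2)(q + 3) vanishes at q ∈ {-3, -2, 4}.
Local minima of A (where A''>0): A(-3)=-27. Local minima of B: B(-3)=729, B(4)=-4416.
So the global minimum of psi is A(-3) + B(4) = -27 − 4416 = -4443, attained at (-3, 4).

-4443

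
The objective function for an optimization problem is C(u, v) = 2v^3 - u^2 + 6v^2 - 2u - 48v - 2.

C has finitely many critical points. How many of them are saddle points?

1

C separates as a function of u plus a function of v, so ∇C=0 decouples.
∂C/∂u = -2(u + 1) = 0 at u ∈ {-1}; ∂C/∂v = 6(v - 2)(v + 4) = 0 at v ∈ {-4, 2}.
The Hessian is diagonal: diag(C_uu, C_vv). Second derivatives: C_uu(-1)=-2; C_vv(-4)=-36, C_vv(2)=36.
Saddle points occur where the two diagonal entries have opposite signs: (-1, 2). Count: 1.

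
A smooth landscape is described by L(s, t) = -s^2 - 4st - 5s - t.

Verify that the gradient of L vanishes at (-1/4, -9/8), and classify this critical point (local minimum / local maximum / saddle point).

∇L = (-2s - 4t - 5, -4s - 1); substituting (-1/4, -9/8) gives ∇L = (0, 0), so (-1/4, -9/8) is indeed a critical point.
The Hessian of L is constant: H = [[-2, -4], [-4, 0]].
det(H) = (-2)·0 − (-4)² = -16.
Since det(H) < 0, H is indefinite and the critical point is a saddle point.

saddle point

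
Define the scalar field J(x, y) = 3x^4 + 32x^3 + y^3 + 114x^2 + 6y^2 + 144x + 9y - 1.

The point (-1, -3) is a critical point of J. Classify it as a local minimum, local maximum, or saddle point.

The mixed partial ∂²J/∂x∂y is 0, so the Hessian at any point is diag(J_xx, J_yy) = diag(12(3x^2 + 16x + 19), 6(y + 2)).
At (-1, -3): H = diag(72, -6).
The eigenvalues have opposite signs, so H is indefinite: a saddle point.

saddle point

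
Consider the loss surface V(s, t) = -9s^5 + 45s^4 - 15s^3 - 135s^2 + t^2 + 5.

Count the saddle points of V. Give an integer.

2

V separates as a function of s plus a function of t, so ∇V=0 decouples.
∂V/∂s = -45s(s - 3)(s - 2)(s + 1) = 0 at s ∈ {-1, 0, 2, 3}; ∂V/∂t = 2t = 0 at t ∈ {0}.
The Hessian is diagonal: diag(V_ss, V_tt). Second derivatives: V_ss(-1)=540, V_ss(0)=-270, V_ss(2)=270, V_ss(3)=-540; V_tt(0)=2.
Saddle points occur where the two diagonal entries have opposite signs: (0, 0), (3, 0). Count: 2.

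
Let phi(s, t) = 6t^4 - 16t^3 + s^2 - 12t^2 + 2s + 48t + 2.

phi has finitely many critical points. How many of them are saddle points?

1

phi separates as a function of s plus a function of t, so ∇phi=0 decouples.
∂phi/∂s = 2(s + 1) = 0 at s ∈ {-1}; ∂phi/∂t = 24(t - 2)(t - 1)(t + 1) = 0 at t ∈ {-1, 1, 2}.
The Hessian is diagonal: diag(phi_ss, phi_tt). Second derivatives: phi_ss(-1)=2; phi_tt(-1)=144, phi_tt(1)=-48, phi_tt(2)=72.
Saddle points occur where the two diagonal entries have opposite signs: (-1, 1). Count: 1.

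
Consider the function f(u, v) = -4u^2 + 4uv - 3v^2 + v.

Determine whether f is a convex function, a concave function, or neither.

concave

f is quadratic, so its Hessian is the constant matrix H = [[-8, 4], [4, -6]].
det(H) = 32, tr(H) = -14.
det(H) > 0 and tr(H) < 0, so H is negative definite everywhere: concave.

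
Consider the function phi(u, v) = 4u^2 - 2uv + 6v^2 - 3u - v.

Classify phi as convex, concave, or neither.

convex

phi is quadratic, so its Hessian is the constant matrix H = [[8, -2], [-2, 12]].
det(H) = 92, tr(H) = 20.
det(H) > 0 and tr(H) > 0, so H is positive definite everywhere: convex.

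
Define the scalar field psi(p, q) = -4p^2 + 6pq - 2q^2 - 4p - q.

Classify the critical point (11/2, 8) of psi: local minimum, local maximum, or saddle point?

saddle point

The Hessian of psi is constant: H = [[-8, 6], [6, -4]].
det(H) = (-8)·(-4) − 6² = -4.
Since det(H) < 0, H is indefinite and the critical point is a saddle point.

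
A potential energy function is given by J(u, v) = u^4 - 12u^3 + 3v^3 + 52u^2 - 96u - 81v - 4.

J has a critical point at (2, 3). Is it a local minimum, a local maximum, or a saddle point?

local minimum

The mixed partial ∂²J/∂u∂v is 0, so the Hessian at any point is diag(J_uu, J_vv) = diag(4(3u^2 - 18u + 26), 18v).
At (2, 3): H = diag(8, 54).
Both eigenvalues are positive, so H is positive definite: a local minimum.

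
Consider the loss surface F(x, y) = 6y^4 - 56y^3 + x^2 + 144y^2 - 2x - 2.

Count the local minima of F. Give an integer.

F separates as a function of x plus a function of y, so ∇F=0 decouples.
∂F/∂x = 2(x - 1) = 0 at x ∈ {1}; ∂F/∂y = 24y(y - 4)(y - 3) = 0 at y ∈ {0, 3, 4}.
The Hessian is diagonal: diag(F_xx, F_yy). Second derivatives: F_xx(1)=2; F_yy(0)=288, F_yy(3)=-72, F_yy(4)=96.
Local minima occur where both diagonal entries positive: (1, 0), (1, 4). Count: 2.

2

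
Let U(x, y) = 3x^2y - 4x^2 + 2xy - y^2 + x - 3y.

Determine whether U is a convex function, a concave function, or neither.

neither

The term 3x^2y is cubic, so the Hessian is not constant.
∂²U/∂x² = 6y - 8, which takes both signs as y varies (negative for sufficiently negative y). A diagonal entry of the Hessian changing sign means the Hessian is neither positive- nor negative-semidefinite on all of R^2.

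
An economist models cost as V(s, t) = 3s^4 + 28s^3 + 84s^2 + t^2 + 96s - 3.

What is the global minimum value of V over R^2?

-67

V(s,t) separates as P(s) + Q(t) − 3, so its minimum is min P + min Q − 3.
P'(s) = 12(s + 1)(s + 2)(s + 4) vanishes at s ∈ {-4, -2, -1}; Q'(t) = 2t vanishes at t ∈ {0}.
Local minima of P (where P''>0): P(-4)=-64, P(-1)=-37. Local minima of Q: Q(0)=0.
So the global minimum of V is P(-4) + Q(0) − 3 = -64 + 0 − 3 = -67, attained at (-4, 0).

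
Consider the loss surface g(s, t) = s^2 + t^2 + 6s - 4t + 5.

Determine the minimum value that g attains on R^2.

-8

g(s,t) separates as P(s) + Q(t) + 5, so its minimum is min P + min Q + 5.
P'(s) = 2s + 6 vanishes at s ∈ {-3}; Q'(t) = 2(t - 2) vanishes at t ∈ {2}.
Local minima of P (where P''>0): P(-3)=-9. Local minima of Q: Q(2)=-4.
So the global minimum of g is P(-3) + Q(2) + 5 = -9 − 4 + 5 = -8, attained at (-3, 2).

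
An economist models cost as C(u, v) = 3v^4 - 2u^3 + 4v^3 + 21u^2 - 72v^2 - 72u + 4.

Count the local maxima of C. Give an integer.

1

C separates as a function of u plus a function of v, so ∇C=0 decouples.
∂C/∂u = -6(u - 4)(u - 3) = 0 at u ∈ {3, 4}; ∂C/∂v = 12v(v - 3)(v + 4) = 0 at v ∈ {-4, 0, 3}.
The Hessian is diagonal: diag(C_uu, C_vv). Second derivatives: C_uu(3)=6, C_uu(4)=-6; C_vv(-4)=336, C_vv(0)=-144, C_vv(3)=252.
Local maxima occur where both diagonal entries negative: (4, 0). Count: 1.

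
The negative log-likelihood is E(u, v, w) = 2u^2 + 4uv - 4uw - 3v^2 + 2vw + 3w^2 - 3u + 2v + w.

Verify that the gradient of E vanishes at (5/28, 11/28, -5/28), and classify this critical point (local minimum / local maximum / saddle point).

∇E = (4u + 4v - 4w - 3, 4u - 6v + 2w + 2, -4u + 2v + 6w + 1); substituting (5/28, 11/28, -5/28) gives ∇E = (0, 0, 0), so (5/28, 11/28, -5/28) is indeed a critical point.
The Hessian is constant: H = [[4, 4, -4], [4, -6, 2], [-4, 2, 6]].
Leading principal minors: Δ₁ = 4, Δ₂ = -40, Δ₃ = -224.
The minors fit neither the all-positive nor the alternating-sign pattern, so H is indefinite: a saddle point.

saddle point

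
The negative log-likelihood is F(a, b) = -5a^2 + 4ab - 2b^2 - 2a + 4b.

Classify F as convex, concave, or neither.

F is quadratic, so its Hessian is the constant matrix H = [[-10, 4], [4, -4]].
det(H) = 24, tr(H) = -14.
det(H) > 0 and tr(H) < 0, so H is negative definite everywhere: concave.

concave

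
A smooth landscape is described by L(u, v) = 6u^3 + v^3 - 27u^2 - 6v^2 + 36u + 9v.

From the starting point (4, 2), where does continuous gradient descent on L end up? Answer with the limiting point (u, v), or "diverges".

L is separable, so gradient descent decouples: u follows -∂L/∂u, v follows -∂L/∂v.
∂L/∂u = 18(u - 2)(u - 1); at u=4 this is 108, so u decreases.
∂L/∂v = 3(v - 3)(v - 1); at v=2 this is -3, so v increases.
u converges to its nearest critical value 2 (a local min of the u-part); v converges to 3. The iterate converges to (2, 3).

(2, 3)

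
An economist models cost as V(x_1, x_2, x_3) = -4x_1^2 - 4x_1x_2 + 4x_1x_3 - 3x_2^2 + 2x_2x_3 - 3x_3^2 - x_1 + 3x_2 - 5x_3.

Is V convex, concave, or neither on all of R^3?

concave

V is quadratic, so its Hessian is the constant matrix H = [[-8, -4, 4], [-4, -6, 2], [4, 2, -6]].
Leading principal minors: -8, 32, -128.
Signs alternate −, +, − ⇒ H ≺ 0 ⇒ concave.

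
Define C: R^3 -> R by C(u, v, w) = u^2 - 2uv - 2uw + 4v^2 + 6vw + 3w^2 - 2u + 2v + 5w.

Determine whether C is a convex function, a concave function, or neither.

convex

C is quadratic, so its Hessian is the constant matrix H = [[2, -2, -2], [-2, 8, 6], [-2, 6, 6]].
Leading principal minors: 2, 12, 16.
All positive ⇒ H ≻ 0 ⇒ convex.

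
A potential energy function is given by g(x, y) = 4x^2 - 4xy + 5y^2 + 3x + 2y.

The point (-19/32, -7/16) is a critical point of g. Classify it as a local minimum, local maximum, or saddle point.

local minimum

The Hessian of g is constant: H = [[8, -4], [-4, 10]].
det(H) = 8·10 − (-4)² = 64.
det(H) > 0 and tr(H) = 18 > 0, so H is positive definite and the point is a local minimum.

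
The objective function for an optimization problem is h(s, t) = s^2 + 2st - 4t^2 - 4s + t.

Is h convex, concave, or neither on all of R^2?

neither

h is quadratic, so its Hessian is the constant matrix H = [[2, 2], [2, -8]].
det(H) = -20, tr(H) = -6.
det(H) < 0, so H is indefinite: neither convex nor concave.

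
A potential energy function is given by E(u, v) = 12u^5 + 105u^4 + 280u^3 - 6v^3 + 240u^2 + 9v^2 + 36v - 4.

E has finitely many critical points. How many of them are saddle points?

4

E separates as a function of u plus a function of v, so ∇E=0 decouples.
∂E/∂u = 60u(u + 1)(u + 2)(u + 4) = 0 at u ∈ {-4, -2, -1, 0}; ∂E/∂v = -18(v - 2)(v + 1) = 0 at v ∈ {-1, 2}.
The Hessian is diagonal: diag(E_uu, E_vv). Second derivatives: E_uu(-4)=-1440, E_uu(-2)=240, E_uu(-1)=-180, E_uu(0)=480; E_vv(-1)=54, E_vv(2)=-54.
Saddle points occur where the two diagonal entries have opposite signs: (-4, -1), (-2, 2), (-1, -1), (0, 2). Count: 4.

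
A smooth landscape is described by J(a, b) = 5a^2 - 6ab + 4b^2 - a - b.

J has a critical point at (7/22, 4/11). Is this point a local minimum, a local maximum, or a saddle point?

local minimum

The Hessian of J is constant: H = [[10, -6], [-6, 8]].
det(H) = 10·8 − (-6)² = 44.
det(H) > 0 and tr(H) = 18 > 0, so H is positive definite and the point is a local minimum.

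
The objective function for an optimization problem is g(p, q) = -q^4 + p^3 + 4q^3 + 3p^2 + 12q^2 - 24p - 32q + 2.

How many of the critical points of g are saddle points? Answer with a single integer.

g separates as a function of p plus a function of q, so ∇g=0 decouples.
∂g/∂p = 3(p - 2)(p + 4) = 0 at p ∈ {-4, 2}; ∂g/∂q = -4(q - 4)(q - 1)(q + 2) = 0 at q ∈ {-2, 1, 4}.
The Hessian is diagonal: diag(g_pp, g_qq). Second derivatives: g_pp(-4)=-18, g_pp(2)=18; g_qq(-2)=-72, g_qq(1)=36, g_qq(4)=-72.
Saddle points occur where the two diagonal entries have opposite signs: (-4, 1), (2, -2), (2, 4). Count: 3.

3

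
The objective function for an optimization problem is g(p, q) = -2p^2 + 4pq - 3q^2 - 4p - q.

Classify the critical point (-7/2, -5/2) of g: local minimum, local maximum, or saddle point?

local maximum

The Hessian of g is constant: H = [[-4, 4], [4, -6]].
det(H) = (-4)·(-6) − 4² = 8.
det(H) > 0 and tr(H) = -10 < 0, so H is negative definite and the point is a local maximum.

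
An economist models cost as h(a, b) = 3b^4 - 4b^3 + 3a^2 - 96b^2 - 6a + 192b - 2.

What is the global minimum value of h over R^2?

-1285

h(a,b) separates as P(a) + Q(b) − 2, so its minimum is min P + min Q − 2.
P'(a) = 6a - 6 vanishes at a ∈ {1}; Q'(b) = 12(b - 4)(b - 1)(b + 4) vanishes at b ∈ {-4, 1, 4}.
Local minima of P (where P''>0): P(1)=-3. Local minima of Q: Q(-4)=-1280, Q(4)=-256.
So the global minimum of h is P(1) + Q(-4) − 2 = -3 − 1280 − 2 = -1285, attained at (1, -4).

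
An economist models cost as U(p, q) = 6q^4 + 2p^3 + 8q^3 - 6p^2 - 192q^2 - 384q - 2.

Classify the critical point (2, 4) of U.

The mixed partial ∂²U/∂p∂q is 0, so the Hessian at any point is diag(U_pp, U_qq) = diag(12(p - 1), 24(3q^2 + 2q - 16)).
At (2, 4): H = diag(12, 960).
Both eigenvalues are positive, so H is positive definite: a local minimum.

local minimum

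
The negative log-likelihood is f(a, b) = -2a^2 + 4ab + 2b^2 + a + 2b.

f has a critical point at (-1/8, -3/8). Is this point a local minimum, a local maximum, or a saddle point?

The Hessian of f is constant: H = [[-4, 4], [4, 4]].
det(H) = (-4)·4 − 4² = -32.
Since det(H) < 0, H is indefinite and the critical point is a saddle point.

saddle point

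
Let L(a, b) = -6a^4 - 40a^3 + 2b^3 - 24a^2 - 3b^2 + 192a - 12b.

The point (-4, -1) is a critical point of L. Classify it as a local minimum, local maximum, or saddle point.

local maximum

The mixed partial ∂²L/∂a∂b is 0, so the Hessian at any point is diag(L_aa, L_bb) = diag(-24(3a^2 + 10a + 2), 6(2b - 1)).
At (-4, -1): H = diag(-240, -18).
Both eigenvalues are negative, so H is negative definite: a local maximum.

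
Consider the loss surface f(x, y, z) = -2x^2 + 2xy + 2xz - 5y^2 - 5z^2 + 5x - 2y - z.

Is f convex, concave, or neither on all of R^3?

f is quadratic, so its Hessian is the constant matrix H = [[-4, 2, 2], [2, -10, 0], [2, 0, -10]].
Leading principal minors: -4, 36, -320.
Signs alternate −, +, − ⇒ H ≺ 0 ⇒ concave.

concave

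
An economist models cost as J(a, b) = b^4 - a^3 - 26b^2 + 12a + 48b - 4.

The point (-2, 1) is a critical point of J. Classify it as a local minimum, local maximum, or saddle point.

saddle point

The mixed partial ∂²J/∂a∂b is 0, so the Hessian at any point is diag(J_aa, J_bb) = diag(-6a, 4(3b^2 - 13)).
At (-2, 1): H = diag(12, -40).
The eigenvalues have opposite signs, so H is indefinite: a saddle point.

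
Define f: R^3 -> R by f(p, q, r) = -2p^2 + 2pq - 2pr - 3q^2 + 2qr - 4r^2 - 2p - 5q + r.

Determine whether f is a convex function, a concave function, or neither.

f is quadratic, so its Hessian is the constant matrix H = [[-4, 2, -2], [2, -6, 2], [-2, 2, -8]].
Leading principal minors: -4, 20, -136.
Signs alternate −, +, − ⇒ H ≺ 0 ⇒ concave.

concave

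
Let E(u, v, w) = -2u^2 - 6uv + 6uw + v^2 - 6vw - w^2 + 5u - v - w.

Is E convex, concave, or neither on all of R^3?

E is quadratic, so its Hessian is the constant matrix H = [[-4, -6, 6], [-6, 2, -6], [6, -6, -2]].
Leading principal minors: -4, -44, 592.
Neither pattern holds ⇒ H is indefinite ⇒ neither convex nor concave.

neither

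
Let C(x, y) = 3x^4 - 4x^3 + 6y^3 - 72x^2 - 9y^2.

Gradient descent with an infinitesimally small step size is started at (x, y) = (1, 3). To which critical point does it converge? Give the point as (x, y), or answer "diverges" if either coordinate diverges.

C is separable, so gradient descent decouples: x follows -∂C/∂x, y follows -∂C/∂y.
∂C/∂x = 12x(x - 4)(x + 3); at x=1 this is -144, so x increases.
∂C/∂y = 18y(y - 1); at y=3 this is 108, so y decreases.
x converges to its nearest critical value 4 (a local min of the x-part); y converges to 1. The iterate converges to (4, 1).

(4, 1)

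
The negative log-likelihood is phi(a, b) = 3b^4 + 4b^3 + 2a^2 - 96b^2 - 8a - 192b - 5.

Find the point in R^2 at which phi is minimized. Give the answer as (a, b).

phi(a,b) separates as P(a) + Q(b) − 5, so its minimum is min P + min Q − 5.
P'(a) = 4a - 8 vanishes at a ∈ {2}; Q'(b) = 12(b - 4)(b + 1)(b + 4) vanishes at b ∈ {-4, -1, 4}.
Local minima of P (where P''>0): P(2)=-8. Local minima of Q: Q(-4)=-256, Q(4)=-1280.
So the global minimum of phi is P(2) + Q(4) − 5 = -8 − 1280 − 5 = -1293, attained at (2, 4).

(2, 4)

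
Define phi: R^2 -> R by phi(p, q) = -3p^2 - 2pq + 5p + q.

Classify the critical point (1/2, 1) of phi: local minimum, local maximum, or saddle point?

The Hessian of phi is constant: H = [[-6, -2], [-2, 0]].
det(H) = (-6)·0 − (-2)² = -4.
Since det(H) < 0, H is indefinite and the critical point is a saddle point.

saddle point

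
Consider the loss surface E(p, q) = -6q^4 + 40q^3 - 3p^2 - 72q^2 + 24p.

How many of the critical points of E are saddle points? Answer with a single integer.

1

E separates as a function of p plus a function of q, so ∇E=0 decouples.
∂E/∂p = -6(p - 4) = 0 at p ∈ {4}; ∂E/∂q = -24q(q - 3)(q - 2) = 0 at q ∈ {0, 2, 3}.
The Hessian is diagonal: diag(E_pp, E_qq). Second derivatives: E_pp(4)=-6; E_qq(0)=-144, E_qq(2)=48, E_qq(3)=-72.
Saddle points occur where the two diagonal entries have opposite signs: (4, 2). Count: 1.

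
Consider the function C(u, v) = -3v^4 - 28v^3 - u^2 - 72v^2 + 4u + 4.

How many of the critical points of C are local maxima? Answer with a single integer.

2

C separates as a function of u plus a function of v, so ∇C=0 decouples.
∂C/∂u = -2(u - 2) = 0 at u ∈ {2}; ∂C/∂v = -12v(v + 3)(v + 4) = 0 at v ∈ {-4, -3, 0}.
The Hessian is diagonal: diag(C_uu, C_vv). Second derivatives: C_uu(2)=-2; C_vv(-4)=-48, C_vv(-3)=36, C_vv(0)=-144.
Local maxima occur where both diagonal entries negative: (2, -4), (2, 0). Count: 2.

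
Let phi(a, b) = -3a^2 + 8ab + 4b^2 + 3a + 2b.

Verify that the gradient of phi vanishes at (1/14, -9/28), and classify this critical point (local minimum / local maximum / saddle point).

saddle point

∇phi = (-6a + 8b + 3, 8a + 8b + 2); substituting (1/14, -9/28) gives ∇phi = (0, 0), so (1/14, -9/28) is indeed a critical point.
The Hessian of phi is constant: H = [[-6, 8], [8, 8]].
det(H) = (-6)·8 − 8² = -112.
Since det(H) < 0, H is indefinite and the critical point is a saddle point.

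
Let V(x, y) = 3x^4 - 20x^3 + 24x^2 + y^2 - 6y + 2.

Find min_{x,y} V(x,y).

-135

V(x,y) separates as P(x) + Q(y) + 2, so its minimum is min P + min Q + 2.
P'(x) = 12x(x - 4)(x - 1) vanishes at x ∈ {0, 1, 4}; Q'(y) = 2y - 6 vanishes at y ∈ {3}.
Local minima of P (where P''>0): P(0)=0, P(4)=-128. Local minima of Q: Q(3)=-9.
So the global minimum of V is P(4) + Q(3) + 2 = -128 − 9 + 2 = -135, attained at (4, 3).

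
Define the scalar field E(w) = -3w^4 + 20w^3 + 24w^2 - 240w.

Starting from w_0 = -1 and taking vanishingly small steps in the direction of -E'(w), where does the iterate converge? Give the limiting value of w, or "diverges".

2

E'(w) = -12(w - 5)(w - 2)(w + 2), so E'(-1) = -216.
Gradient descent moves in the -E' direction, i.e. w is increasing.
The nearest critical point in that direction is w = 2, where E'' = 144 > 0 (a local minimum). The iterate converges there.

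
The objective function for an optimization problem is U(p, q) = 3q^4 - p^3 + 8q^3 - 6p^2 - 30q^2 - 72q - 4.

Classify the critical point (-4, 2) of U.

local minimum

The mixed partial ∂²U/∂p∂q is 0, so the Hessian at any point is diag(U_pp, U_qq) = diag(-6(p + 2), 12(3q^2 + 4q - 5)).
At (-4, 2): H = diag(12, 180).
Both eigenvalues are positive, so H is positive definite: a local minimum.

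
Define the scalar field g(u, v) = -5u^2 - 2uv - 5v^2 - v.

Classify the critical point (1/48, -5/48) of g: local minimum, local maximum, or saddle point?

local maximum

The Hessian of g is constant: H = [[-10, -2], [-2, -10]].
det(H) = (-10)·(-10) − (-2)² = 96.
det(H) > 0 and tr(H) = -20 < 0, so H is negative definite and the point is a local maximum.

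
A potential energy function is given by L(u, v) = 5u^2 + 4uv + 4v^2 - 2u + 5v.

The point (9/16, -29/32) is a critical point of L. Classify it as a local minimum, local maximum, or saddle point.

local minimum

The Hessian of L is constant: H = [[10, 4], [4, 8]].
det(H) = 10·8 − 4² = 64.
det(H) > 0 and tr(H) = 18 > 0, so H is positive definite and the point is a local minimum.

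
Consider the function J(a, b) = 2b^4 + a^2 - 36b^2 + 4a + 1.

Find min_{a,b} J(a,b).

-165

J(a,b) separates as P(a) + Q(b) + 1, so its minimum is min P + min Q + 1.
P'(a) = 2a + 4 vanishes at a ∈ {-2}; Q'(b) = 8b(b - 3)(b + 3) vanishes at b ∈ {-3, 0, 3}.
Local minima of P (where P''>0): P(-2)=-4. Local minima of Q: Q(-3)=-162, Q(3)=-162.
So the global minimum of J is P(-2) + Q(-3) + 1 = -4 − 162 + 1 = -165, attained at (-2, -3).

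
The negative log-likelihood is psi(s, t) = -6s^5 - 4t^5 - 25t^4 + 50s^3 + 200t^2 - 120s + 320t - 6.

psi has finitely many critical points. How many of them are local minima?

psi separates as a function of s plus a function of t, so ∇psi=0 decouples.
∂psi/∂s = -30(s - 2)(s - 1)(s + 1)(s + 2) = 0 at s ∈ {-2, -1, 1, 2}; ∂psi/∂t = -20(t - 2)(t + 1)(t + 2)(t + 4) = 0 at t ∈ {-4, -2, -1, 2}.
The Hessian is diagonal: diag(psi_ss, psi_tt). Second derivatives: psi_ss(-2)=360, psi_ss(-1)=-180, psi_ss(1)=180, psi_ss(2)=-360; psi_tt(-4)=720, psi_tt(-2)=-160, psi_tt(-1)=180, psi_tt(2)=-1440.
Local minima occur where both diagonal entries positive: (-2, -4), (-2, -1), (1, -4), (1, -1). Count: 4.

4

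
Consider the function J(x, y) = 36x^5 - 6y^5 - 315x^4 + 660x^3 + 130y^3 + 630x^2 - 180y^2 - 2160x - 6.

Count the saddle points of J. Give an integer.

8

J separates as a function of x plus a function of y, so ∇J=0 decouples.
∂J/∂x = 180(x - 4)(x - 3)(x - 1)(x + 1) = 0 at x ∈ {-1, 1, 3, 4}; ∂J/∂y = -30y(y - 3)(y - 1)(y + 4) = 0 at y ∈ {-4, 0, 1, 3}.
The Hessian is diagonal: diag(J_xx, J_yy). Second derivatives: J_xx(-1)=-7200, J_xx(1)=2160, J_xx(3)=-1440, J_xx(4)=2700; J_yy(-4)=4200, J_yy(0)=-360, J_yy(1)=300, J_yy(3)=-1260.
Saddle points occur where the two diagonal entries have opposite signs: (-1, -4), (-1, 1), (1, 0), (1, 3), (3, -4), (3, 1), (4, 0), (4, 3). Count: 8.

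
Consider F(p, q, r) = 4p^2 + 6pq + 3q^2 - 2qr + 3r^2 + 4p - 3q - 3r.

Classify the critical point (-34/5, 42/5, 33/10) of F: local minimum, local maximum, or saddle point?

The Hessian is constant: H = [[8, 6, 0], [6, 6, -2], [0, -2, 6]].
Leading principal minors: Δ₁ = 8, Δ₂ = 12, Δ₃ = 40.
All leading minors are positive, so H is positive definite: a local minimum.

local minimum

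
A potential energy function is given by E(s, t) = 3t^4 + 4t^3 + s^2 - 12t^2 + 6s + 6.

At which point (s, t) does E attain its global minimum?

E(s,t) separates as P(s) + Q(t) + 6, so its minimum is min P + min Q + 6.
P'(s) = 2s + 6 vanishes at s ∈ {-3}; Q'(t) = 12t(t - 1)(t + 2) vanishes at t ∈ {-2, 0, 1}.
Local minima of P (where P''>0): P(-3)=-9. Local minima of Q: Q(-2)=-32, Q(1)=-5.
So the global minimum of E is P(-3) + Q(-2) + 6 = -9 − 32 + 6 = -35, attained at (-3, -2).

(-3, -2)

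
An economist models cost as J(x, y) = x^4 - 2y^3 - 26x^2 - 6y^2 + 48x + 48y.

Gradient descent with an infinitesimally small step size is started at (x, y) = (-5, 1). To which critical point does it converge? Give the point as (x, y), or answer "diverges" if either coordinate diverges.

(-4, -4)

J is separable, so gradient descent decouples: x follows -∂J/∂x, y follows -∂J/∂y.
∂J/∂x = 4(x - 3)(x - 1)(x + 4); at x=-5 this is -192, so x increases.
∂J/∂y = -6(y - 2)(y + 4); at y=1 this is 30, so y decreases.
x converges to its nearest critical value -4 (a local min of the x-part); y converges to -4. The iterate converges to (-4, -4).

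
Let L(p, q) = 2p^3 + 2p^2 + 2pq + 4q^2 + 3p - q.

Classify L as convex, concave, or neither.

The term 2p^3 is cubic, so the Hessian is not constant.
∂²L/∂p² = 12p + 4, which takes both signs as p varies (negative for sufficiently negative p). A diagonal entry of the Hessian changing sign means the Hessian is neither positive- nor negative-semidefinite on all of R^2.

neither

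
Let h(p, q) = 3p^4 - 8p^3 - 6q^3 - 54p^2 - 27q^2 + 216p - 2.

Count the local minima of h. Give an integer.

2

h separates as a function of p plus a function of q, so ∇h=0 decouples.
∂h/∂p = 12(p - 3)(p - 2)(p + 3) = 0 at p ∈ {-3, 2, 3}; ∂h/∂q = -18q(q + 3) = 0 at q ∈ {-3, 0}.
The Hessian is diagonal: diag(h_pp, h_qq). Second derivatives: h_pp(-3)=360, h_pp(2)=-60, h_pp(3)=72; h_qq(-3)=54, h_qq(0)=-54.
Local minima occur where both diagonal entries positive: (-3, -3), (3, -3). Count: 2.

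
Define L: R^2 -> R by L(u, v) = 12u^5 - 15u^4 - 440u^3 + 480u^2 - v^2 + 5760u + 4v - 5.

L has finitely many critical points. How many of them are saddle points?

2

L separates as a function of u plus a function of v, so ∇L=0 decouples.
∂L/∂u = 60(u - 4)(u - 3)(u + 2)(u + 4) = 0 at u ∈ {-4, -2, 3, 4}; ∂L/∂v = -2(v - 2) = 0 at v ∈ {2}.
The Hessian is diagonal: diag(L_uu, L_vv). Second derivatives: L_uu(-4)=-6720, L_uu(-2)=3600, L_uu(3)=-2100, L_uu(4)=2880; L_vv(2)=-2.
Saddle points occur where the two diagonal entries have opposite signs: (-2, 2), (4, 2). Count: 2.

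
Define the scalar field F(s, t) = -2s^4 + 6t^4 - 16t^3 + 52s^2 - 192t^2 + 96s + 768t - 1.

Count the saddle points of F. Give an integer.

5

F separates as a function of s plus a function of t, so ∇F=0 decouples.
∂F/∂s = -8(s - 4)(s + 1)(s + 3) = 0 at s ∈ {-3, -1, 4}; ∂F/∂t = 24(t - 4)(t - 2)(t + 4) = 0 at t ∈ {-4, 2, 4}.
The Hessian is diagonal: diag(F_ss, F_tt). Second derivatives: F_ss(-3)=-112, F_ss(-1)=80, F_ss(4)=-280; F_tt(-4)=1152, F_tt(2)=-288, F_tt(4)=384.
Saddle points occur where the two diagonal entries have opposite signs: (-3, -4), (-3, 4), (-1, 2), (4, -4), (4, 4). Count: 5.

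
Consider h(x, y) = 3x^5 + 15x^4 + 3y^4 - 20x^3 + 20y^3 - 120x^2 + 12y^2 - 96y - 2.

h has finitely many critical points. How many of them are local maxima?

h separates as a function of x plus a function of y, so ∇h=0 decouples.
∂h/∂x = 15x(x - 2)(x + 2)(x + 4) = 0 at x ∈ {-4, -2, 0, 2}; ∂h/∂y = 12(y - 1)(y + 2)(y + 4) = 0 at y ∈ {-4, -2, 1}.
The Hessian is diagonal: diag(h_xx, h_yy). Second derivatives: h_xx(-4)=-720, h_xx(-2)=240, h_xx(0)=-240, h_xx(2)=720; h_yy(-4)=120, h_yy(-2)=-72, h_yy(1)=180.
Local maxima occur where both diagonal entries negative: (-4, -2), (0, -2). Count: 2.

2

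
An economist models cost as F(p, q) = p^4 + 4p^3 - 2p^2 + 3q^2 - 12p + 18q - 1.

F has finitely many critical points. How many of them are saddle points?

1

F separates as a function of p plus a function of q, so ∇F=0 decouples.
∂F/∂p = 4(p - 1)(p + 1)(p + 3) = 0 at p ∈ {-3, -1, 1}; ∂F/∂q = 6(q + 3) = 0 at q ∈ {-3}.
The Hessian is diagonal: diag(F_pp, F_qq). Second derivatives: F_pp(-3)=32, F_pp(-1)=-16, F_pp(1)=32; F_qq(-3)=6.
Saddle points occur where the two diagonal entries have opposite signs: (-1, -3). Count: 1.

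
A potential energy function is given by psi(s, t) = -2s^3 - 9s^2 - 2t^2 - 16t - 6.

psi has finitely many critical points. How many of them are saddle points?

1

psi separates as a function of s plus a function of t, so ∇psi=0 decouples.
∂psi/∂s = -6s(s + 3) = 0 at s ∈ {-3, 0}; ∂psi/∂t = -4(t + 4) = 0 at t ∈ {-4}.
The Hessian is diagonal: diag(psi_ss, psi_tt). Second derivatives: psi_ss(-3)=18, psi_ss(0)=-18; psi_tt(-4)=-4.
Saddle points occur where the two diagonal entries have opposite signs: (-3, -4). Count: 1.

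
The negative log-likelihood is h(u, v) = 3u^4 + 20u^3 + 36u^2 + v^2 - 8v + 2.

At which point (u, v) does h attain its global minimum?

(0, 4)

h(u,v) separates as P(u) + Q(v) + 2, so its minimum is min P + min Q + 2.
P'(u) = 12u(u + 2)(u + 3) vanishes at u ∈ {-3, -2, 0}; Q'(v) = 2v - 8 vanishes at v ∈ {4}.
Local minima of P (where P''>0): P(-3)=27, P(0)=0. Local minima of Q: Q(4)=-16.
So the global minimum of h is P(0) + Q(4) + 2 = 0 − 16 + 2 = -14, attained at (0, 4).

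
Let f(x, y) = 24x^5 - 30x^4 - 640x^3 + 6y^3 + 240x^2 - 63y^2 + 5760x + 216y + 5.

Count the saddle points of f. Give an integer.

f separates as a function of x plus a function of y, so ∇f=0 decouples.
∂f/∂x = 120(x - 4)(x - 2)(x + 2)(x + 3) = 0 at x ∈ {-3, -2, 2, 4}; ∂f/∂y = 18(y - 4)(y - 3) = 0 at y ∈ {3, 4}.
The Hessian is diagonal: diag(f_xx, f_yy). Second derivatives: f_xx(-3)=-4200, f_xx(-2)=2880, f_xx(2)=-4800, f_xx(4)=10080; f_yy(3)=-18, f_yy(4)=18.
Saddle points occur where the two diagonal entries have opposite signs: (-3, 4), (-2, 3), (2, 4), (4, 3). Count: 4.

4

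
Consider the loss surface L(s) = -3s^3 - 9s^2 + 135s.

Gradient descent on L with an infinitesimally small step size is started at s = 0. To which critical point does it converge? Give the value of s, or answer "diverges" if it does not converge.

L'(s) = -9(s - 3)(s + 5), so L'(0) = 135.
Gradient descent moves in the -L' direction, i.e. s is decreasing.
The nearest critical point in that direction is s = -5, where L'' = 72 > 0 (a local minimum). The iterate converges there.

-5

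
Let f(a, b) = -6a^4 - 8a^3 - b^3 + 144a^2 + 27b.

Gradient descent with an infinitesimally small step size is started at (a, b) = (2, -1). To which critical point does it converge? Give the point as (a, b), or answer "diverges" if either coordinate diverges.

f is separable, so gradient descent decouples: a follows -∂f/∂a, b follows -∂f/∂b.
∂f/∂a = -24a(a - 3)(a + 4); at a=2 this is 288, so a decreases.
∂f/∂b = -3(b - 3)(b + 3); at b=-1 this is 24, so b decreases.
a converges to its nearest critical value 0 (a local min of the a-part); b converges to -3. The iterate converges to (0, -3).

(0, -3)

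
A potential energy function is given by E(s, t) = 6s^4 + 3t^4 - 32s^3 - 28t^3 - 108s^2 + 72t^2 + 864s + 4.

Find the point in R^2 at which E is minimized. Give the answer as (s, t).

(-3, 0)

E(s,t) separates as P(s) + Q(t) + 4, so its minimum is min P + min Q + 4.
P'(s) = 24(s - 4)(s - 3)(s + 3) vanishes at s ∈ {-3, 3, 4}; Q'(t) = 12t(t - 4)(t - 3) vanishes at t ∈ {0, 3, 4}.
Local minima of P (where P''>0): P(-3)=-2214, P(4)=1216. Local minima of Q: Q(0)=0, Q(4)=128.
So the global minimum of E is P(-3) + Q(0) + 4 = -2214 + 0 + 4 = -2210, attained at (-3, 0).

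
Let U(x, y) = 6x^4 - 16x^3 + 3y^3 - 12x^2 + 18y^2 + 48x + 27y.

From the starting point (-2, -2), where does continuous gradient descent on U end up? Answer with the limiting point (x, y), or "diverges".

(-1, -1)

U is separable, so gradient descent decouples: x follows -∂U/∂x, y follows -∂U/∂y.
∂U/∂x = 24(x - 2)(x - 1)(x + 1); at x=-2 this is -288, so x increases.
∂U/∂y = 9(y + 1)(y + 3); at y=-2 this is -9, so y increases.
x converges to its nearest critical value -1 (a local min of the x-part); y converges to -1. The iterate converges to (-1, -1).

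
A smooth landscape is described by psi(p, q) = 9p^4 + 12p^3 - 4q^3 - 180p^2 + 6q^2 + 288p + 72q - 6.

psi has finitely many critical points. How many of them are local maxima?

psi separates as a function of p plus a function of q, so ∇psi=0 decouples.
∂psi/∂p = 36(p - 2)(p - 1)(p + 4) = 0 at p ∈ {-4, 1, 2}; ∂psi/∂q = -12(q - 3)(q + 2) = 0 at q ∈ {-2, 3}.
The Hessian is diagonal: diag(psi_pp, psi_qq). Second derivatives: psi_pp(-4)=1080, psi_pp(1)=-180, psi_pp(2)=216; psi_qq(-2)=60, psi_qq(3)=-60.
Local maxima occur where both diagonal entries negative: (1, 3). Count: 1.

1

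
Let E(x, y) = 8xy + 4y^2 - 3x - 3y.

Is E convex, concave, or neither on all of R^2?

E is quadratic, so its Hessian is the constant matrix H = [[0, 8], [8, 8]].
det(H) = -64, tr(H) = 8.
det(H) < 0, so H is indefinite: neither convex nor concave.

neither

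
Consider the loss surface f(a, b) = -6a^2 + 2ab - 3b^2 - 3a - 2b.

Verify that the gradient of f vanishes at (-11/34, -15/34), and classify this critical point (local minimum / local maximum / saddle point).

local maximum

∇f = (-12a + 2b - 3, 2a - 6b - 2); substituting (-11/34, -15/34) gives ∇f = (0, 0), so (-11/34, -15/34) is indeed a critical point.
The Hessian of f is constant: H = [[-12, 2], [2, -6]].
det(H) = (-12)·(-6) − 2² = 68.
det(H) > 0 and tr(H) = -18 < 0, so H is negative definite and the point is a local maximum.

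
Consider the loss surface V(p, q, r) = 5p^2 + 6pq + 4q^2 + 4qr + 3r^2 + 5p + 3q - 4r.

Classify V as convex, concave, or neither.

convex

V is quadratic, so its Hessian is the constant matrix H = [[10, 6, 0], [6, 8, 4], [0, 4, 6]].
Leading principal minors: 10, 44, 104.
All positive ⇒ H ≻ 0 ⇒ convex.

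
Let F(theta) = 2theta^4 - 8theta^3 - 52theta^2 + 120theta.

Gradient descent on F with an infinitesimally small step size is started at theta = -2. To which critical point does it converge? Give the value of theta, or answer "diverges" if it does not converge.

-3

F'(theta) = 8(theta - 5)(theta - 1)(theta + 3), so F'(-2) = 168.
Gradient descent moves in the -F' direction, i.e. theta is decreasing.
The nearest critical point in that direction is theta = -3, where F'' = 256 > 0 (a local minimum). The iterate converges there.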